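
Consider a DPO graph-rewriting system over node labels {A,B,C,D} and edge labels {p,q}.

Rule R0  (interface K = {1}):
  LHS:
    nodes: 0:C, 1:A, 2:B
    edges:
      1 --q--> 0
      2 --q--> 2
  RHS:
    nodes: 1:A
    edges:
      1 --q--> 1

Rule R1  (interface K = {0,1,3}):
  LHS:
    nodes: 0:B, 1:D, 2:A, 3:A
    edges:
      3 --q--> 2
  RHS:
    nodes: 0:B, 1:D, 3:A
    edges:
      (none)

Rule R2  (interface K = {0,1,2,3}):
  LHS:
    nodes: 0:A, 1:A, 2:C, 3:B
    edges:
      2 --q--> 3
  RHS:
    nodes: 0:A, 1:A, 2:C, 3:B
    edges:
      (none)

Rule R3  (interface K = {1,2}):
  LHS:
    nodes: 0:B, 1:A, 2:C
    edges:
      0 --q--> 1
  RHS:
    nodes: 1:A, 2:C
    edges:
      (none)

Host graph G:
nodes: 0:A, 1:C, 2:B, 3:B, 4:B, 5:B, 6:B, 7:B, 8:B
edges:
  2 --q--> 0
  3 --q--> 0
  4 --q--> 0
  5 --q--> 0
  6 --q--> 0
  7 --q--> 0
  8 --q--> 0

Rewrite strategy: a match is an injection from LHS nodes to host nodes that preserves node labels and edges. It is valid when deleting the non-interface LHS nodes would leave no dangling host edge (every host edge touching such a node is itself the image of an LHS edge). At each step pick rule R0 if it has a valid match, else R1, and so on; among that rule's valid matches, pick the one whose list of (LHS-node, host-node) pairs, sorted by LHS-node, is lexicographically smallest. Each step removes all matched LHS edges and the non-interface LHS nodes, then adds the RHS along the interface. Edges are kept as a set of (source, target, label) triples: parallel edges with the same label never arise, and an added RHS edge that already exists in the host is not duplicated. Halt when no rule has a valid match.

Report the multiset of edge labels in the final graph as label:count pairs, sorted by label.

Answer: (no edges)

Steps:
[0] host  ⇒  9 nodes, 7 edges  {2-q->0 3-q->0 4-q->0 5-q->0 6-q->0 7-q->0 8-q->0}
[1] R3 @ {0↦2, 1↦0, 2↦1}  ⇒  8 nodes, 6 edges  {3-q->0 4-q->0 5-q->0 6-q->0 7-q->0 8-q->0}
[2] R3 @ {0↦3, 1↦0, 2↦1}  ⇒  7 nodes, 5 edges  {4-q->0 5-q->0 6-q->0 7-q->0 8-q->0}
[3] R3 @ {0↦4, 1↦0, 2↦1}  ⇒  6 nodes, 4 edges  {5-q->0 6-q->0 7-q->0 8-q->0}
[4] R3 @ {0↦5, 1↦0, 2↦1}  ⇒  5 nodes, 3 edges  {6-q->0 7-q->0 8-q->0}
[5] R3 @ {0↦6, 1↦0, 2↦1}  ⇒  4 nodes, 2 edges  {7-q->0 8-q->0}
[6] R3 @ {0↦7, 1↦0, 2↦1}  ⇒  3 nodes, 1 edges  {8-q->0}
[7] R3 @ {0↦8, 1↦0, 2↦1}  ⇒  2 nodes, 0 edges  {∅}
normal form: no rule applies after step 7
NF edges: []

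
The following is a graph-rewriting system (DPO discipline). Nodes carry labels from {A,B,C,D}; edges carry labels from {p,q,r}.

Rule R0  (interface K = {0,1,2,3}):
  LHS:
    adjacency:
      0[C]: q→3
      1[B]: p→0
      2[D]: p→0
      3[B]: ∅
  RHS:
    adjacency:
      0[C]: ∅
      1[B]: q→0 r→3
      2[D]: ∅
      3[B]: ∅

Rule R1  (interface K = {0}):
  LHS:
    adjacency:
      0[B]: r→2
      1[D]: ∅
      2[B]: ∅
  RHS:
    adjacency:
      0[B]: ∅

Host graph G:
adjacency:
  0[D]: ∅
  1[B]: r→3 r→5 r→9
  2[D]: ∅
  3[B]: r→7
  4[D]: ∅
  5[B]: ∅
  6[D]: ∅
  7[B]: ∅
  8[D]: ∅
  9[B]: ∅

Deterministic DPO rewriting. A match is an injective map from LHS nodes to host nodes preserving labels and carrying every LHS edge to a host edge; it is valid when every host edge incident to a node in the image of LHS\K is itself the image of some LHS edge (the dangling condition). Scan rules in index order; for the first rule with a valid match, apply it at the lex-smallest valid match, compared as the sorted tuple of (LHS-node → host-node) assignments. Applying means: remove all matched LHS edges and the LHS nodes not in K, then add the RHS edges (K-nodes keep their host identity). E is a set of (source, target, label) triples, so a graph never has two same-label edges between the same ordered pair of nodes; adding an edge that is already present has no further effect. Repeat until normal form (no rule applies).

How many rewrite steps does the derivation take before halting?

Answer: 4

Steps:
initial: |V|=10 |E|=4  E = 1-r->3 1-r->5 1-r->9 3-r->7
step 1: apply R1 at {0↦1, 1↦0, 2↦5}  → |V|=8 |E|=3  E = 1-r->3 1-r->9 3-r->7
step 2: apply R1 at {0↦1, 1↦2, 2↦9}  → |V|=6 |E|=2  E = 1-r->3 3-r->7
step 3: apply R1 at {0↦3, 1↦4, 2↦7}  → |V|=4 |E|=1  E = 1-r->3
step 4: apply R1 at {0↦1, 1↦6, 2↦3}  → |V|=2 |E|=0  E = ∅
final graph: no rule applies after step 4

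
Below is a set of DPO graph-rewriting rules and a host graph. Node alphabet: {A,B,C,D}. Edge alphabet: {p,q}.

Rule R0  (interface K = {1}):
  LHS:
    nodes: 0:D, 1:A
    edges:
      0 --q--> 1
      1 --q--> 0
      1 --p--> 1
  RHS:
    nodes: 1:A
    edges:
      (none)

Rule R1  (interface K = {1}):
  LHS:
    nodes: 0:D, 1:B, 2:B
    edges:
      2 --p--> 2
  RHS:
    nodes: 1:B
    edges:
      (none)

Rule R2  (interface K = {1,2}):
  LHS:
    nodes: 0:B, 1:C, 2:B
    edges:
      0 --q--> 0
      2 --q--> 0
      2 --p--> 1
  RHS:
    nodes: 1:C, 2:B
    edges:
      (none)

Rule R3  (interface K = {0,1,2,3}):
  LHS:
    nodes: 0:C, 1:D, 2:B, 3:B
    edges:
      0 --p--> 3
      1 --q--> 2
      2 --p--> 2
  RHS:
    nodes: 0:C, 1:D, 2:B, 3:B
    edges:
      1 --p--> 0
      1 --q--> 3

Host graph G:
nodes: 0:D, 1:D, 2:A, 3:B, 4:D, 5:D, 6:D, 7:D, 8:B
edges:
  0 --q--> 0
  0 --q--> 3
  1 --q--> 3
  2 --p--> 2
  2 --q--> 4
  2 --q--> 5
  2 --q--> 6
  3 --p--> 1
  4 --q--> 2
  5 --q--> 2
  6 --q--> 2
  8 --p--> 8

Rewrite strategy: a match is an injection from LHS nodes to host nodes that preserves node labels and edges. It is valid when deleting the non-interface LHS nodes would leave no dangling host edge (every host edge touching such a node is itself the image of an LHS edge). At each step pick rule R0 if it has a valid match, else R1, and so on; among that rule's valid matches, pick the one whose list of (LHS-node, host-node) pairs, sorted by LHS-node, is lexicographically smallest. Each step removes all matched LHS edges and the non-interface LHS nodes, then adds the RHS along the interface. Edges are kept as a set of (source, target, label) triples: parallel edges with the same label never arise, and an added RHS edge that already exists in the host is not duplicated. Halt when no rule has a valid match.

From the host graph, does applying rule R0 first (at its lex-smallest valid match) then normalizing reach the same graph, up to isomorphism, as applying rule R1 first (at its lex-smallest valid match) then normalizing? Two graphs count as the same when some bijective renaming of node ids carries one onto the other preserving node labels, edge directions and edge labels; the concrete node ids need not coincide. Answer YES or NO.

Answer: YES

Rewrite trace:
branch R0-first: apply at {0↦4, 1↦2} → |E|=9, then 1 more step(s) → NF |V|=6 |E|=8 V={0:D, 1:D, 2:A, 3:B, 5:D, 6:D} E=0-q->0 0-q->3 1-q->3 2-q->5 2-q->6 3-p->1 5-q->2 6-q->2
branch R1-first: apply at {0↦7, 1↦3, 2↦8} → |E|=11, then 1 more step(s) → NF |V|=6 |E|=8 V={0:D, 1:D, 2:A, 3:B, 5:D, 6:D} E=0-q->0 0-q->3 1-q->3 2-q->5 2-q->6 3-p->1 5-q->2 6-q->2
graphs isomorphic (equal up to label-preserving node renaming)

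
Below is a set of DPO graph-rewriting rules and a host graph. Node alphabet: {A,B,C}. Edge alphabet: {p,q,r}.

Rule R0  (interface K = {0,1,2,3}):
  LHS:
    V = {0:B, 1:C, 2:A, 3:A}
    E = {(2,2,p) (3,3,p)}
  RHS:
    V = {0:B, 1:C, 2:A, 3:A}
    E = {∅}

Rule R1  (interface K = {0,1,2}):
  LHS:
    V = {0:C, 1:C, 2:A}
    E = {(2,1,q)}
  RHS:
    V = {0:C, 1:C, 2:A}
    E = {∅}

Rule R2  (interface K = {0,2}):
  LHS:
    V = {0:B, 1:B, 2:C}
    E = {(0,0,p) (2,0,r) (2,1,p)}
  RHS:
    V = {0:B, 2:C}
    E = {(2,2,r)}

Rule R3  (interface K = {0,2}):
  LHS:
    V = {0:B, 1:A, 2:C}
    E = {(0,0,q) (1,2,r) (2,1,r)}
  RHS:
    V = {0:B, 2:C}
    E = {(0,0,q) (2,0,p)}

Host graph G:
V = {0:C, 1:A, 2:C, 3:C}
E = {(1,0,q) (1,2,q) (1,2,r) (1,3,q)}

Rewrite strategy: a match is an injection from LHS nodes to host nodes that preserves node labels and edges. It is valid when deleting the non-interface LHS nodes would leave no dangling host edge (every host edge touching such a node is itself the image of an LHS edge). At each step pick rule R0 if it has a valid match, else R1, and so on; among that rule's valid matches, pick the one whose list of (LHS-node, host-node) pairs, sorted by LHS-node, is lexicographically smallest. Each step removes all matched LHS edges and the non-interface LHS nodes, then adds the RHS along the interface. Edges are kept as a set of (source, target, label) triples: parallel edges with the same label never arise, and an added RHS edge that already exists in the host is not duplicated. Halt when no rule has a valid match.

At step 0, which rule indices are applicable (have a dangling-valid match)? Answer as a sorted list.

R0: no valid match — LHS pattern not found
R1: 6 valid matches — {0↦0, 1↦2, 2↦1}, {0↦0, 1↦3, 2↦1}, {0↦2, 1↦0, 2↦1} (+3 more)
R2: no valid match — LHS pattern not found
R3: no valid match — LHS pattern not found

Answer: [R1]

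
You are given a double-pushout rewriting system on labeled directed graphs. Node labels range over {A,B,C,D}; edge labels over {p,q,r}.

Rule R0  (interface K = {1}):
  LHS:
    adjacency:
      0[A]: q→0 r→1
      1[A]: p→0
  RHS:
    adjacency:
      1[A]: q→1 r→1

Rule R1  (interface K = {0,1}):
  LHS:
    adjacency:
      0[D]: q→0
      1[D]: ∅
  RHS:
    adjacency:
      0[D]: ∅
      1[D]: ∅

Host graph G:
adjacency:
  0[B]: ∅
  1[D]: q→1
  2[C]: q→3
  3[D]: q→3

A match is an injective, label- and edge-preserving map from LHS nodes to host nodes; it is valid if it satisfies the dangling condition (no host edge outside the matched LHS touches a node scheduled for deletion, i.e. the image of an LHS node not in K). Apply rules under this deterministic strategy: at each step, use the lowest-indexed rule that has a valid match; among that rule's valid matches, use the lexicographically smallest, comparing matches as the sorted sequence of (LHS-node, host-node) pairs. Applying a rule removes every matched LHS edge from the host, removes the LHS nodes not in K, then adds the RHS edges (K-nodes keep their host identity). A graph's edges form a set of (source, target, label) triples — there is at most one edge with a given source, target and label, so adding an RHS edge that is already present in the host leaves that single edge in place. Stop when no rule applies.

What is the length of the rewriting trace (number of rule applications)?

Answer: 2

Derivation:
start.  V:4 E:3  edges: 1-q->1 2-q->3 3-q->3
1. fire R1 via {0↦1, 1↦3}  →  V:4 E:2  edges: 2-q->3 3-q->3
2. fire R1 via {0↦3, 1↦1}  →  V:4 E:1  edges: 2-q->3
normal form: no rule applies after step 2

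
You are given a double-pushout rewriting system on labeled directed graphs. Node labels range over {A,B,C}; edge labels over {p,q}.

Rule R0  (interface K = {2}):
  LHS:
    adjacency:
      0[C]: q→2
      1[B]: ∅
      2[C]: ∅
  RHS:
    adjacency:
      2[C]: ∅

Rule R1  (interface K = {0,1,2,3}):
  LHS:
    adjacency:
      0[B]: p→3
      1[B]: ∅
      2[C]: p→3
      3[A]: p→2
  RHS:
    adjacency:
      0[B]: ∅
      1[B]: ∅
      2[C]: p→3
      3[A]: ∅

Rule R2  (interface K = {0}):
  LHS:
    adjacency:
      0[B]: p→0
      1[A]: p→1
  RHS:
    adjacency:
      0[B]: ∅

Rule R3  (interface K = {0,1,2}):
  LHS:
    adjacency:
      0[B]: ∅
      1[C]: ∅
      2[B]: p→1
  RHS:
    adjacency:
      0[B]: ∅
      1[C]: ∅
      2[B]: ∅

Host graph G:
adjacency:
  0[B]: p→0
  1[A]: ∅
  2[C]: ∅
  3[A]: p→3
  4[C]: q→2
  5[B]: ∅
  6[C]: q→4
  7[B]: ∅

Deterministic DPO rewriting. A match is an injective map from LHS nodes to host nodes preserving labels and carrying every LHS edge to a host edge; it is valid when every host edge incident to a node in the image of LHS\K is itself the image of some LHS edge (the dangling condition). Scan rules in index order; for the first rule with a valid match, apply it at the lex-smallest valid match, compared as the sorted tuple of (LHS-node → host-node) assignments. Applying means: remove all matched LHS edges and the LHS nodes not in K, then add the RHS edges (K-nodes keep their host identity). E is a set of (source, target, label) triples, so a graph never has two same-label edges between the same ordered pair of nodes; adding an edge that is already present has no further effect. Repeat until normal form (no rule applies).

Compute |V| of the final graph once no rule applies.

Answer: 3

Rewrite trace:
initial: |V|=8 |E|=4  E = 0-p->0 3-p->3 4-q->2 6-q->4
step 1: apply R0 at {0↦6, 1↦5, 2↦4}  → |V|=6 |E|=3  E = 0-p->0 3-p->3 4-q->2
step 2: apply R0 at {0↦4, 1↦7, 2↦2}  → |V|=4 |E|=2  E = 0-p->0 3-p->3
step 3: apply R2 at {0↦0, 1↦3}  → |V|=3 |E|=0  E = ∅
final graph: no rule applies after step 3
NF nodes: {0:B, 1:A, 2:C}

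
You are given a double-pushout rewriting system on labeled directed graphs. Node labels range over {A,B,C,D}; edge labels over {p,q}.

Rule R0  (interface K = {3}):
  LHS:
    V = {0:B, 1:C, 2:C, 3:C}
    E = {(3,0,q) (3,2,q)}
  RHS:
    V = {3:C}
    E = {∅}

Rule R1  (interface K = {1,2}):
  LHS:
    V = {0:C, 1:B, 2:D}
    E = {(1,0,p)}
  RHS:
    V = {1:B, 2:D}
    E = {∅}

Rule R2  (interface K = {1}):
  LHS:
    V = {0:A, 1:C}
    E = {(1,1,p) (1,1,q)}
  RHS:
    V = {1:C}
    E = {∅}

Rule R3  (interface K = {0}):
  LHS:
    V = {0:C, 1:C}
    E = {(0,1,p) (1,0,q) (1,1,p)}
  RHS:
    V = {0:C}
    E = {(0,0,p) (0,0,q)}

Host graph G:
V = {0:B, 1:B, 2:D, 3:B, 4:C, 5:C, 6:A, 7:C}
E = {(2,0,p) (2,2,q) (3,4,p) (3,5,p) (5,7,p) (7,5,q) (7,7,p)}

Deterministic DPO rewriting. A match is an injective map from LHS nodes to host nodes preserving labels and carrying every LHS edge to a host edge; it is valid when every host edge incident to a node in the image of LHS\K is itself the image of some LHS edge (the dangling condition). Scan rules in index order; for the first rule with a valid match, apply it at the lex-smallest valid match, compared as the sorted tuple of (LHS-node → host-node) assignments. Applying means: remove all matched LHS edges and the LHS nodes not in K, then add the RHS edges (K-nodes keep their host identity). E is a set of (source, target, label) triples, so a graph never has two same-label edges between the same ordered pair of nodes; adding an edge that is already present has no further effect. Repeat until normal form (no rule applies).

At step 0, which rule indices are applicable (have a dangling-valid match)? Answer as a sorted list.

R0: no valid match — LHS pattern not found
R1: 1 valid match — {0↦4, 1↦3, 2↦2}
R2: no valid match — LHS pattern not found
R3: 1 valid match — {0↦5, 1↦7}

Answer: [R1,R3]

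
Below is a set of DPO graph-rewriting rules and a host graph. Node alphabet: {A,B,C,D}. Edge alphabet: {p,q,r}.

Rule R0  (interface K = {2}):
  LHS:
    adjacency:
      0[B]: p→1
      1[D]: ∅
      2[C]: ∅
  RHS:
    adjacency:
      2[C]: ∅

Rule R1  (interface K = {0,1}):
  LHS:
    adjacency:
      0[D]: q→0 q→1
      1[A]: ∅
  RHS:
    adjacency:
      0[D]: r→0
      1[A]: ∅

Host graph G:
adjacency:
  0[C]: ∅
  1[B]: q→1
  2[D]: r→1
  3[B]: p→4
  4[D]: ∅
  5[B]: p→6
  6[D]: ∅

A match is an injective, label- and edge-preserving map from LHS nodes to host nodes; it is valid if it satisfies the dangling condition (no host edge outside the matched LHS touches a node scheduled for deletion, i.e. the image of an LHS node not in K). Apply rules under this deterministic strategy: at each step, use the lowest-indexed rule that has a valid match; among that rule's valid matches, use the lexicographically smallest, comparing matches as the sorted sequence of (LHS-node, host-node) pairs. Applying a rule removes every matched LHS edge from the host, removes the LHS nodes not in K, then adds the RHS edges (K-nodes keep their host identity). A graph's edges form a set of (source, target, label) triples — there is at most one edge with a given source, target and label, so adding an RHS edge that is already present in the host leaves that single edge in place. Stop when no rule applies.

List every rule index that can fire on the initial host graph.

R0: 2 valid matches — {0↦3, 1↦4, 2↦0}, {0↦5, 1↦6, 2↦0}
R1: no valid match — LHS pattern not found

Answer: [R0]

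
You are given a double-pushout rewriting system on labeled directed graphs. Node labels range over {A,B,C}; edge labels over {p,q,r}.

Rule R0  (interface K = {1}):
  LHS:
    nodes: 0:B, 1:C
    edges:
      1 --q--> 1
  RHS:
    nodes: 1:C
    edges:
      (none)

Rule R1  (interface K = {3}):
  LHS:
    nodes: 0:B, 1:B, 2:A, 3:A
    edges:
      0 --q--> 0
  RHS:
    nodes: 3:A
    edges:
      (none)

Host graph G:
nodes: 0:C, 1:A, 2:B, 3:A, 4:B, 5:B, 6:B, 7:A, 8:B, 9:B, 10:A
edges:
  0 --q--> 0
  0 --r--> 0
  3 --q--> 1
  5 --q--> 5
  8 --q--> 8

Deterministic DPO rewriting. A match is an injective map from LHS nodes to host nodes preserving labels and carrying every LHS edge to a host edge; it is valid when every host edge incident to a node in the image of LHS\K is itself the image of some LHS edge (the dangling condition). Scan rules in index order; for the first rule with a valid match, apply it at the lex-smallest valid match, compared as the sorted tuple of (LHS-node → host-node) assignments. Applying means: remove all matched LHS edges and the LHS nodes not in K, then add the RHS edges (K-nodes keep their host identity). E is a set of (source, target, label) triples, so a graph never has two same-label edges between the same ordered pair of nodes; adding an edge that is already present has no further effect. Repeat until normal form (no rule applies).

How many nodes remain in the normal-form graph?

Answer: 4

Steps:
[0] host  ⇒  11 nodes, 5 edges  {0-q->0 0-r->0 3-q->1 5-q->5 8-q->8}
[1] R0 @ {0↦2, 1↦0}  ⇒  10 nodes, 4 edges  {0-r->0 3-q->1 5-q->5 8-q->8}
[2] R1 @ {0↦5, 1↦4, 2↦7, 3↦1}  ⇒  7 nodes, 3 edges  {0-r->0 3-q->1 8-q->8}
[3] R1 @ {0↦8, 1↦6, 2↦10, 3↦1}  ⇒  4 nodes, 2 edges  {0-r->0 3-q->1}
normal form: no rule applies after step 3
NF nodes: {0:C, 1:A, 3:A, 9:B}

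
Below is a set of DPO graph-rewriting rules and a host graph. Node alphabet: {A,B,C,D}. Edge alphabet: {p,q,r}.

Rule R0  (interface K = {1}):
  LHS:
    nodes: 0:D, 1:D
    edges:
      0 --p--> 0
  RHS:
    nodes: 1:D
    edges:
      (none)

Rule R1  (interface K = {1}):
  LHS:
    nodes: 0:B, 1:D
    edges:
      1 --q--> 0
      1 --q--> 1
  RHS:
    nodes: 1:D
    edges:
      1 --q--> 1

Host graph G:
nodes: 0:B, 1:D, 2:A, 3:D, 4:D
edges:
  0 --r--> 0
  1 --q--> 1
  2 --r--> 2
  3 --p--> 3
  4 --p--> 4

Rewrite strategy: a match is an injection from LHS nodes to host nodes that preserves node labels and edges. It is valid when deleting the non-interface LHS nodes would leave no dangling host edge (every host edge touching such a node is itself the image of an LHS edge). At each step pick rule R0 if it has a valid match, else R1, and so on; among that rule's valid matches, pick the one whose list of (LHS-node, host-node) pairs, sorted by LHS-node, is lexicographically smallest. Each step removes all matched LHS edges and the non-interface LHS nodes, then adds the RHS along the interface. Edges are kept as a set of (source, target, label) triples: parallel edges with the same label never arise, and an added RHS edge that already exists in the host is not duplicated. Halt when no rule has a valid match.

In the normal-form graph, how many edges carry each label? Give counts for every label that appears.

[0] host  ⇒  5 nodes, 5 edges  {0-r->0 1-q->1 2-r->2 3-p->3 4-p->4}
[1] R0 @ {0↦3, 1↦1}  ⇒  4 nodes, 4 edges  {0-r->0 1-q->1 2-r->2 4-p->4}
[2] R0 @ {0↦4, 1↦1}  ⇒  3 nodes, 3 edges  {0-r->0 1-q->1 2-r->2}
normal form: no rule applies after step 2
NF edges: [(0, 0, 'r'), (1, 1, 'q'), (2, 2, 'r')]

Answer: q:1 r:2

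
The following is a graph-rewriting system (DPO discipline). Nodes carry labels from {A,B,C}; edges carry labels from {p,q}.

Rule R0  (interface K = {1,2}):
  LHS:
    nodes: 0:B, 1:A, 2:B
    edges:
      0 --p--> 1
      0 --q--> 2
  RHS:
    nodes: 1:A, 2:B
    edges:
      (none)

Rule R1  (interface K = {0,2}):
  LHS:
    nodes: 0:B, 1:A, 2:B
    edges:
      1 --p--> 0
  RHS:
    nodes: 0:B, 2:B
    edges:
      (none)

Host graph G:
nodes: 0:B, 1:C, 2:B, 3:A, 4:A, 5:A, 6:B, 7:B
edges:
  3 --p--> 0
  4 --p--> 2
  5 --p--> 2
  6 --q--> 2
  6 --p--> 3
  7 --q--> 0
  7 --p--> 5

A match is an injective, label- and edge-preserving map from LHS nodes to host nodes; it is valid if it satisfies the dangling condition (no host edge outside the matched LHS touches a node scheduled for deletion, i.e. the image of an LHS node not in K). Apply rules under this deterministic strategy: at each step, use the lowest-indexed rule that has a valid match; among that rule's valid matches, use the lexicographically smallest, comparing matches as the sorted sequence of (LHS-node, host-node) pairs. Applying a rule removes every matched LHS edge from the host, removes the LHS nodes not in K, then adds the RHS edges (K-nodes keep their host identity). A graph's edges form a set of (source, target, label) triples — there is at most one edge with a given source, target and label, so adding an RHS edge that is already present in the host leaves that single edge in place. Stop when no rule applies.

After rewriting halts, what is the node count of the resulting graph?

start.  V:8 E:7  edges: 3-p->0 4-p->2 5-p->2 6-q->2 6-p->3 7-q->0 7-p->5
1. fire R0 via {0↦6, 1↦3, 2↦2}  →  V:7 E:5  edges: 3-p->0 4-p->2 5-p->2 7-q->0 7-p->5
2. fire R0 via {0↦7, 1↦5, 2↦0}  →  V:6 E:3  edges: 3-p->0 4-p->2 5-p->2
3. fire R1 via {0↦0, 1↦3, 2↦2}  →  V:5 E:2  edges: 4-p->2 5-p->2
4. fire R1 via {0↦2, 1↦4, 2↦0}  →  V:4 E:1  edges: 5-p->2
5. fire R1 via {0↦2, 1↦5, 2↦0}  →  V:3 E:0  edges: ∅
final graph: no rule applies after step 5
NF nodes: {0:B, 1:C, 2:B}

Answer: 3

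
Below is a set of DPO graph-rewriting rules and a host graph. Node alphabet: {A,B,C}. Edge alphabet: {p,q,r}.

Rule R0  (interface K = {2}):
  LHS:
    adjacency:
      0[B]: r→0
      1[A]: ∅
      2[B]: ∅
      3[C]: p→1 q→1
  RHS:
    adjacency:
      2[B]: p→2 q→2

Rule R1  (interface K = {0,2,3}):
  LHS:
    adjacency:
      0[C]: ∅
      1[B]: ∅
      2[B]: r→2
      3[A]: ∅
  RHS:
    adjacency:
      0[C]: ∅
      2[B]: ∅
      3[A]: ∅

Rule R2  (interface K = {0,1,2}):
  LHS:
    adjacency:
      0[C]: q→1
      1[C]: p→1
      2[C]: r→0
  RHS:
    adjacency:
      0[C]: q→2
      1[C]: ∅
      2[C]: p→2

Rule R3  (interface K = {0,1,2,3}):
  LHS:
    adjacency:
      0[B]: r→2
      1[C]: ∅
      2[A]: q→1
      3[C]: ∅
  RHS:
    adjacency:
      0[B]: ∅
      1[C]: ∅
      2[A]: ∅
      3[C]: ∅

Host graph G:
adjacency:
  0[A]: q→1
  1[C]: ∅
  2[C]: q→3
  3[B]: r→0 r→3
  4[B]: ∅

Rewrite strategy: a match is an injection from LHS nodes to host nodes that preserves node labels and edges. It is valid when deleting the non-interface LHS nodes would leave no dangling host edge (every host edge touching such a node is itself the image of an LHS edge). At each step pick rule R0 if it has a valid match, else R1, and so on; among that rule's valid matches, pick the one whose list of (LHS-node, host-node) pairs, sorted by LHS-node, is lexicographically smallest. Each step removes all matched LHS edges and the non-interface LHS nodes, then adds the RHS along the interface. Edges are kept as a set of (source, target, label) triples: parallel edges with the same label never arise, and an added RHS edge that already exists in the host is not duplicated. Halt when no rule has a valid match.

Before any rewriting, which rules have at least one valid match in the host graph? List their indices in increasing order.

Answer: [R1,R3]

Steps:
R0: no valid match — LHS pattern not found
R1: 2 valid matches — {0↦1, 1↦4, 2↦3, 3↦0}, {0↦2, 1↦4, 2↦3, 3↦0}
R2: no valid match — LHS pattern not found
R3: 1 valid match — {0↦3, 1↦1, 2↦0, 3↦2}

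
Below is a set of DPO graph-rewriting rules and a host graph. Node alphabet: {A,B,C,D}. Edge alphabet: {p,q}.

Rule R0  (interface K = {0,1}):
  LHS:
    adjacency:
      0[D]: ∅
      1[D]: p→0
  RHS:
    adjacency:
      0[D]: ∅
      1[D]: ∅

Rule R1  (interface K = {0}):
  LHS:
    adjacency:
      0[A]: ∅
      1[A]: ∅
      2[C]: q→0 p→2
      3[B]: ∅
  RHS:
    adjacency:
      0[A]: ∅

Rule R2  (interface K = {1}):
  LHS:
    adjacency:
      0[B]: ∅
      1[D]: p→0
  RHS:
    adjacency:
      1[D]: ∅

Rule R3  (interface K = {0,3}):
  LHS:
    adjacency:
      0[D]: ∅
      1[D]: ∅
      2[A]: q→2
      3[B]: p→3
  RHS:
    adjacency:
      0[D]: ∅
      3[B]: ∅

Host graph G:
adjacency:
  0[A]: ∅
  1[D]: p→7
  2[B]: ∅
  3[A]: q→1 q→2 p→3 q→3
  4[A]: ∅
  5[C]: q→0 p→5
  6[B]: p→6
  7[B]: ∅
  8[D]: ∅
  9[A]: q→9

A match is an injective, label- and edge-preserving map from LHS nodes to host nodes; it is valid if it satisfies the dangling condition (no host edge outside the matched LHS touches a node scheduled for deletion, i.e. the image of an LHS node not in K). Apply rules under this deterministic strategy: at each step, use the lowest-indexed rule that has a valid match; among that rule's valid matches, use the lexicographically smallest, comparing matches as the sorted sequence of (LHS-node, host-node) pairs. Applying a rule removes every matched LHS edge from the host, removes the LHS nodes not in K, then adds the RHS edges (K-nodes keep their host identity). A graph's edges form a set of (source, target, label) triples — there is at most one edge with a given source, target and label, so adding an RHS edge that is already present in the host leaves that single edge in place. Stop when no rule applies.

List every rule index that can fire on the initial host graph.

Answer: [R2,R3]

Derivation:
R0: no valid match — LHS pattern not found
R1: no valid match — 9 raw matches, all fail dangling condition
R2: 1 valid match — {0↦7, 1↦1}
R3: 1 valid match — {0↦1, 1↦8, 2↦9, 3↦6}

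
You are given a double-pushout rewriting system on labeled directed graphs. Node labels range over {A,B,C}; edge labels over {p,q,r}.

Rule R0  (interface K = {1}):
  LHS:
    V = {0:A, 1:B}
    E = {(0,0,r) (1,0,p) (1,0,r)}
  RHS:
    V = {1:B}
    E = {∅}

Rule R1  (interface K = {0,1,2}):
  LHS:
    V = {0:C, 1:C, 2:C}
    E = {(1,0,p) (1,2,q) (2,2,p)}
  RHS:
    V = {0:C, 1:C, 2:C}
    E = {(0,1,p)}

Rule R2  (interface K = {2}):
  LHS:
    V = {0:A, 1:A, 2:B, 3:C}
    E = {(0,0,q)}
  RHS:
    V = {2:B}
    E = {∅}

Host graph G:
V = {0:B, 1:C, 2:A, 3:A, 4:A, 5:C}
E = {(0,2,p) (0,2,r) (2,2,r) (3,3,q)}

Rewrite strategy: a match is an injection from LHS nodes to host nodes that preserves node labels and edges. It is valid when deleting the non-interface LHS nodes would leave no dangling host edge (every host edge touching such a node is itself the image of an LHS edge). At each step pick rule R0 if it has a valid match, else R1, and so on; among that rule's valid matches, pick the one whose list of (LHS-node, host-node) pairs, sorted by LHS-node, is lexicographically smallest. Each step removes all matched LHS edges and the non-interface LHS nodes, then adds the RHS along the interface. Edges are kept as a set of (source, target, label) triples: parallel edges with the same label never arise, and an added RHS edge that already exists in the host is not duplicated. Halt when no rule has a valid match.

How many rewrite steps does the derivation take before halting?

initial: |V|=6 |E|=4  E = 0-p->2 0-r->2 2-r->2 3-q->3
step 1: apply R0 at {0↦2, 1↦0}  → |V|=5 |E|=1  E = 3-q->3
step 2: apply R2 at {0↦3, 1↦4, 2↦0, 3↦1}  → |V|=2 |E|=0  E = ∅
final graph: no rule applies after step 2

Answer: 2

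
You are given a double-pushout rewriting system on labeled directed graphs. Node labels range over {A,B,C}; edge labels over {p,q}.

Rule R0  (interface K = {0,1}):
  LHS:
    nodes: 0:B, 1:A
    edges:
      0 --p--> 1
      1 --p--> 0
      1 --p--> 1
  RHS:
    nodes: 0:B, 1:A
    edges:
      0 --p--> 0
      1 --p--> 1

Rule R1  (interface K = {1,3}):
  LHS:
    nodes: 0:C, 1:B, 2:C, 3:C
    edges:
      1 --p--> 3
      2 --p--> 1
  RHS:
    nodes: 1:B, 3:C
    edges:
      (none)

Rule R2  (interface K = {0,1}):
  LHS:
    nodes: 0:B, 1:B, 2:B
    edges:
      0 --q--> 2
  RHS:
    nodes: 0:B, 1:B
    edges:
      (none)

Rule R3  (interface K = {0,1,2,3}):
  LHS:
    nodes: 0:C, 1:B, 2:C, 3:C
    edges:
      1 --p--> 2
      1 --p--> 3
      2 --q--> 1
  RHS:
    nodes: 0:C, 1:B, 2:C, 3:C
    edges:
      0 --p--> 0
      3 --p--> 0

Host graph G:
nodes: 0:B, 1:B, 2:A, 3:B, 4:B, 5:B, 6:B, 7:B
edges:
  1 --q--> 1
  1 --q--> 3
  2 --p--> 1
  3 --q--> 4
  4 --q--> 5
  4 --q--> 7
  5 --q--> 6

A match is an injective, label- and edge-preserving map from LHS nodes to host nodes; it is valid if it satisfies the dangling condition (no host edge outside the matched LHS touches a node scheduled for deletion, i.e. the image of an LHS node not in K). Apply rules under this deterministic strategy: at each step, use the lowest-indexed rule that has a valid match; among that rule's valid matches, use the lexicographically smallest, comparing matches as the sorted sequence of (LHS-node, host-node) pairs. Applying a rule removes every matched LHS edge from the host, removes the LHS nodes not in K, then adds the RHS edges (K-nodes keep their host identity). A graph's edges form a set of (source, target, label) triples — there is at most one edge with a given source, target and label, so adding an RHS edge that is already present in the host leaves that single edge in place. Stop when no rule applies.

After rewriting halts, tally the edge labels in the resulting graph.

initial: |V|=8 |E|=7  E = 1-q->1 1-q->3 2-p->1 3-q->4 4-q->5 4-q->7 5-q->6
step 1: apply R2 at {0↦4, 1↦0, 2↦7}  → |V|=7 |E|=6  E = 1-q->1 1-q->3 2-p->1 3-q->4 4-q->5 5-q->6
step 2: apply R2 at {0↦5, 1↦0, 2↦6}  → |V|=6 |E|=5  E = 1-q->1 1-q->3 2-p->1 3-q->4 4-q->5
step 3: apply R2 at {0↦4, 1↦0, 2↦5}  → |V|=5 |E|=4  E = 1-q->1 1-q->3 2-p->1 3-q->4
step 4: apply R2 at {0↦3, 1↦0, 2↦4}  → |V|=4 |E|=3  E = 1-q->1 1-q->3 2-p->1
step 5: apply R2 at {0↦1, 1↦0, 2↦3}  → |V|=3 |E|=2  E = 1-q->1 2-p->1
final graph: no rule applies after step 5
NF edges: [(1, 1, 'q'), (2, 1, 'p')]

Answer: p:1 q:1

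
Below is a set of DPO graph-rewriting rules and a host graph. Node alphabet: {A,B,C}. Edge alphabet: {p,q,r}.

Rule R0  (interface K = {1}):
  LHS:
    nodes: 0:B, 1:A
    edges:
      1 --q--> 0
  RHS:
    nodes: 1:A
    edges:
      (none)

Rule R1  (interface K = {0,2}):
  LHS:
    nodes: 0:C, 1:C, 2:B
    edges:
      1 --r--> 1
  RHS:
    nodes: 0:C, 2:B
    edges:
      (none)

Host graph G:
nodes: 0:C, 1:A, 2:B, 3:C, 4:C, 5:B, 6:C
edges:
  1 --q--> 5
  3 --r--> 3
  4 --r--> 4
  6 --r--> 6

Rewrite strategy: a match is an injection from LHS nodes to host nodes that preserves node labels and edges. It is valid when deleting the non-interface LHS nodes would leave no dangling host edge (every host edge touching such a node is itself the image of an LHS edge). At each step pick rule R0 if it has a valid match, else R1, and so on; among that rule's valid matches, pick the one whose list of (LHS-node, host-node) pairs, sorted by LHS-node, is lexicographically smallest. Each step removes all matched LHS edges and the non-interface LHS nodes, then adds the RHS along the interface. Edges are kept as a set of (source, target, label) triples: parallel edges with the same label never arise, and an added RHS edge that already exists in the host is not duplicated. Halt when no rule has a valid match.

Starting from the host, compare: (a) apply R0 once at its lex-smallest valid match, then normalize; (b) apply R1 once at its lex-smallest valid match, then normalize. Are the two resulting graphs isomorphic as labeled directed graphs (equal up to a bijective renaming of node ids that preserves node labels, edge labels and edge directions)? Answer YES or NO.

Answer: YES

Derivation:
branch R0-first: apply at {0↦5, 1↦1} → |E|=3, then 3 more step(s) → NF |V|=3 |E|=0 V={0:C, 1:A, 2:B} E=∅
branch R1-first: apply at {0↦0, 1↦3, 2↦2} → |E|=3, then 3 more step(s) → NF |V|=3 |E|=0 V={0:C, 1:A, 2:B} E=∅
graphs isomorphic (equal up to label-preserving node renaming)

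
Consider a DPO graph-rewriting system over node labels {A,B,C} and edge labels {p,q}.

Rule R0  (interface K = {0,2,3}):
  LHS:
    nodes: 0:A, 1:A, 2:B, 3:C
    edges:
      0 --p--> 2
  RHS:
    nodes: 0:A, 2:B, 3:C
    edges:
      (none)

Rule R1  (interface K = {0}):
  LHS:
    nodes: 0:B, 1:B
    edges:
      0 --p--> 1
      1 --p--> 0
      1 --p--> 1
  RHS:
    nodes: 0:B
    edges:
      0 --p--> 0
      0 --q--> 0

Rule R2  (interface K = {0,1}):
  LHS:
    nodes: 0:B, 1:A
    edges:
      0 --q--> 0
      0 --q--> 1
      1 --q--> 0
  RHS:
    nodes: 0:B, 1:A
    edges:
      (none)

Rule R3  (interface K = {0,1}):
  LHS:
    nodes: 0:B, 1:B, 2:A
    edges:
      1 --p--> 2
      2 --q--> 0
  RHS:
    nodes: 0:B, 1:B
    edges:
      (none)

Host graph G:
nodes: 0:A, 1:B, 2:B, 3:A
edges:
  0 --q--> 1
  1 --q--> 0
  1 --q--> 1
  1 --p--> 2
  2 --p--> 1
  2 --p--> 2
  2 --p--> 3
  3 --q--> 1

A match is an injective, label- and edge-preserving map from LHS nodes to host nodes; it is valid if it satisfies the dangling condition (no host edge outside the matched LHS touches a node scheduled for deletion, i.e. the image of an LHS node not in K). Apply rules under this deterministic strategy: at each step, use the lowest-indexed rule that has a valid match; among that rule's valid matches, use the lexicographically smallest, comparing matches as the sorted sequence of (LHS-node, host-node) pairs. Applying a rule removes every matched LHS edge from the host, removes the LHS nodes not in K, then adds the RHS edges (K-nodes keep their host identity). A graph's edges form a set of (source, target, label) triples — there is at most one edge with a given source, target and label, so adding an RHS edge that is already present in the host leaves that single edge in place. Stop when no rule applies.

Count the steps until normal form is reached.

initial: |V|=4 |E|=8  E = 0-q->1 1-q->0 1-q->1 1-p->2 2-p->1 2-p->2 2-p->3 3-q->1
step 1: apply R2 at {0↦1, 1↦0}  → |V|=4 |E|=5  E = 1-p->2 2-p->1 2-p->2 2-p->3 3-q->1
step 2: apply R3 at {0↦1, 1↦2, 2↦3}  → |V|=3 |E|=3  E = 1-p->2 2-p->1 2-p->2
step 3: apply R1 at {0↦1, 1↦2}  → |V|=2 |E|=2  E = 1-p->1 1-q->1
normal form: no rule applies after step 3

Answer: 3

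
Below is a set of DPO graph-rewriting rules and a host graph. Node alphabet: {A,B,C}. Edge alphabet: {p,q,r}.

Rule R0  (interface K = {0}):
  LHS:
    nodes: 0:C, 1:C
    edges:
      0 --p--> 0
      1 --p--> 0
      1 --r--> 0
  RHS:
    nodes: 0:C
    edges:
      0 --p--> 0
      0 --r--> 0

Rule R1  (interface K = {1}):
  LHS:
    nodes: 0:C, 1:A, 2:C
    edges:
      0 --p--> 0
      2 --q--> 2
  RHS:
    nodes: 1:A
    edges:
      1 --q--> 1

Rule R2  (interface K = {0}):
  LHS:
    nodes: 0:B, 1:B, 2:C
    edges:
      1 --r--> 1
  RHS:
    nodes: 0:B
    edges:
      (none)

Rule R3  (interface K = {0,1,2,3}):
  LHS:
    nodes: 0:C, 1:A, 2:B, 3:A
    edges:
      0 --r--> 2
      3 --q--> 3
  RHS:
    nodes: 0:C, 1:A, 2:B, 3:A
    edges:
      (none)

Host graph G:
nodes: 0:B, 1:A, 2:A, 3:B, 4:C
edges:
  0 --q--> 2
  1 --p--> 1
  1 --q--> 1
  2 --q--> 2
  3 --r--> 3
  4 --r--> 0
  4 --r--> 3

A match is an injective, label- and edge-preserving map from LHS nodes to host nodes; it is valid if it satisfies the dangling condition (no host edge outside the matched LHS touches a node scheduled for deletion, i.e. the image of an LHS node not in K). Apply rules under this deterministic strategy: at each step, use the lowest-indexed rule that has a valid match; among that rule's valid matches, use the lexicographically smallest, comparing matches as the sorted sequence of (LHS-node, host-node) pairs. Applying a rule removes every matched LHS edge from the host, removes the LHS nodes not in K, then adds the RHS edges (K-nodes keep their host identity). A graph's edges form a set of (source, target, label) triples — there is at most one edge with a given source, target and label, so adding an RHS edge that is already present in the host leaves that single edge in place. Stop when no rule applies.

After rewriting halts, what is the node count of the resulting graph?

initial: |V|=5 |E|=7  E = 0-q->2 1-p->1 1-q->1 2-q->2 3-r->3 4-r->0 4-r->3
step 1: apply R3 at {0↦4, 1↦1, 2↦0, 3↦2}  → |V|=5 |E|=5  E = 0-q->2 1-p->1 1-q->1 3-r->3 4-r->3
step 2: apply R3 at {0↦4, 1↦2, 2↦3, 3↦1}  → |V|=5 |E|=3  E = 0-q->2 1-p->1 3-r->3
step 3: apply R2 at {0↦0, 1↦3, 2↦4}  → |V|=3 |E|=2  E = 0-q->2 1-p->1
final graph: no rule applies after step 3
NF nodes: {0:B, 1:A, 2:A}

Answer: 3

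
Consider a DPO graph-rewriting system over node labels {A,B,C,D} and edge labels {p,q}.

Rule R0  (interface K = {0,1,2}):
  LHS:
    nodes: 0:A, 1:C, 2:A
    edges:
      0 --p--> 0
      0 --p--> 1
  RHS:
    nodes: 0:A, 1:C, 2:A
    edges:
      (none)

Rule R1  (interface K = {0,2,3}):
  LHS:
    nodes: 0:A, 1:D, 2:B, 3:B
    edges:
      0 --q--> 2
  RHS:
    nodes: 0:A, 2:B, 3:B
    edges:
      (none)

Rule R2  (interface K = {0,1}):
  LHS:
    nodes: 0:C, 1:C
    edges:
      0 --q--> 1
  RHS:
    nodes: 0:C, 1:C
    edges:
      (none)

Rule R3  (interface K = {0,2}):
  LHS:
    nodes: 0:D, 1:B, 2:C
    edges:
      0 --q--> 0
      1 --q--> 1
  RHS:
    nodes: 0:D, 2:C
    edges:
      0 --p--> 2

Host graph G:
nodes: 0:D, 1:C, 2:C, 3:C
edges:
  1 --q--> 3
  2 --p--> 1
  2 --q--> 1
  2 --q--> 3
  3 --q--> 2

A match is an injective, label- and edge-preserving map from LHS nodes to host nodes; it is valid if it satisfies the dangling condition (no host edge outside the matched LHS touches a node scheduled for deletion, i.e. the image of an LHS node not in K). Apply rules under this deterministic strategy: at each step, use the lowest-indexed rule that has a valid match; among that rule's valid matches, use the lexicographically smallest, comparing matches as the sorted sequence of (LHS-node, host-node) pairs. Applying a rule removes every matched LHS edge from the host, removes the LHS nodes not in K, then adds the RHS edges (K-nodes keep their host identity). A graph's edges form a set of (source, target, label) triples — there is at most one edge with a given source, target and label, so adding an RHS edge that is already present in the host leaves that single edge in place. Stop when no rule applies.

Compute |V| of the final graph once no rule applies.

Answer: 4

Rewrite trace:
initial: |V|=4 |E|=5  E = 1-q->3 2-p->1 2-q->1 2-q->3 3-q->2
step 1: apply R2 at {0↦1, 1↦3}  → |V|=4 |E|=4  E = 2-p->1 2-q->1 2-q->3 3-q->2
step 2: apply R2 at {0↦2, 1↦1}  → |V|=4 |E|=3  E = 2-p->1 2-q->3 3-q->2
step 3: apply R2 at {0↦2, 1↦3}  → |V|=4 |E|=2  E = 2-p->1 3-q->2
step 4: apply R2 at {0↦3, 1↦2}  → |V|=4 |E|=1  E = 2-p->1
normal form: no rule applies after step 4
NF nodes: {0:D, 1:C, 2:C, 3:C}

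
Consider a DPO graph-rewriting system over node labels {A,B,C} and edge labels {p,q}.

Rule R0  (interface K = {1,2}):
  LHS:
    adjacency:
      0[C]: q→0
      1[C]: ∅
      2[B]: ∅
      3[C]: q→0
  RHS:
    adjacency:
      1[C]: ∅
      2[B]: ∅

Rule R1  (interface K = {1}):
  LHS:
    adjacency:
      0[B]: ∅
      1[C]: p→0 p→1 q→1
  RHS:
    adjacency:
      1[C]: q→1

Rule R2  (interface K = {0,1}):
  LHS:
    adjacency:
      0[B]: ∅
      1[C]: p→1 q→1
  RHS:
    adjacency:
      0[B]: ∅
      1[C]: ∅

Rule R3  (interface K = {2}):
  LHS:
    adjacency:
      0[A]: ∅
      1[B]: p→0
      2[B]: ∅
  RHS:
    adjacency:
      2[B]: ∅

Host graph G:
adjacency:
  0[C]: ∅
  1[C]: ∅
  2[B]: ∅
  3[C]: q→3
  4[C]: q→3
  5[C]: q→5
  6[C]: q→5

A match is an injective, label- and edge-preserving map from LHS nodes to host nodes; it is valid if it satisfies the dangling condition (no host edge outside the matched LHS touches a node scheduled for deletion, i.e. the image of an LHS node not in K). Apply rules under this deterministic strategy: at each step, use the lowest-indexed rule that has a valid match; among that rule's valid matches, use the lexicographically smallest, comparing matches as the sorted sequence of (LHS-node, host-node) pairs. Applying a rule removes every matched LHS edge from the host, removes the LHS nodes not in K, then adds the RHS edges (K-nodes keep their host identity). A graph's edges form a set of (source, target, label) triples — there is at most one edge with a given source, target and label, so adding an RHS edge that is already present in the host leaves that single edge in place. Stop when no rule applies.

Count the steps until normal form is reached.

Answer: 2

Derivation:
start.  V:7 E:4  edges: 3-q->3 4-q->3 5-q->5 6-q->5
1. fire R0 via {0↦3, 1↦0, 2↦2, 3↦4}  →  V:5 E:2  edges: 5-q->5 6-q->5
2. fire R0 via {0↦5, 1↦0, 2↦2, 3↦6}  →  V:3 E:0  edges: ∅
normal form: no rule applies after step 2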